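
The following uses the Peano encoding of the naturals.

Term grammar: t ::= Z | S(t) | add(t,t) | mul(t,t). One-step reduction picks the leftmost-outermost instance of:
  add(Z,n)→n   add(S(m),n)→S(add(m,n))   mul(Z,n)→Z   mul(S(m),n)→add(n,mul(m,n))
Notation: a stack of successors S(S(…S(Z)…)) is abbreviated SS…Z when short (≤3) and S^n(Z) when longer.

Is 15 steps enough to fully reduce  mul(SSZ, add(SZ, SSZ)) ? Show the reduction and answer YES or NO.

Answer: YES — reaches normal form S^6(Z) in 15 ≤ 15 steps

Derivation:
  start: mul(SSZ, add(SZ, SSZ))
  [1] add(add(SZ, SSZ), mul(SZ, add(SZ, SSZ)))
  [2] add(S(add(Z, SSZ)), mul(SZ, add(SZ, SSZ)))
  [3] S(add(add(Z, SSZ), mul(SZ, add(SZ, SSZ))))
  [4] S(add(SSZ, mul(SZ, add(SZ, SSZ))))
  [5] S(S(add(SZ, mul(SZ, add(SZ, SSZ)))))
  [6] S(S(S(add(Z, mul(SZ, add(SZ, SSZ))))))
  [7] S(S(S(mul(SZ, add(SZ, SSZ)))))
  [8] S(S(S(add(add(SZ, SSZ), mul(Z, add(SZ, SSZ))))))
  [9] S(S(S(add(S(add(Z, SSZ)), mul(Z, add(SZ, SSZ))))))
  [10] S(S(S(S(add(add(Z, SSZ), mul(Z, add(SZ, SSZ)))))))
  [11] S(S(S(S(add(SSZ, mul(Z, add(SZ, SSZ)))))))
  [12] S(S(S(S(S(add(SZ, mul(Z, add(SZ, SSZ))))))))
  [13] S(S(S(S(S(S(add(Z, mul(Z, add(SZ, SSZ)))))))))
  [14] S(S(S(S(S(S(mul(Z, add(SZ, SSZ))))))))
  [15] S^6(Z)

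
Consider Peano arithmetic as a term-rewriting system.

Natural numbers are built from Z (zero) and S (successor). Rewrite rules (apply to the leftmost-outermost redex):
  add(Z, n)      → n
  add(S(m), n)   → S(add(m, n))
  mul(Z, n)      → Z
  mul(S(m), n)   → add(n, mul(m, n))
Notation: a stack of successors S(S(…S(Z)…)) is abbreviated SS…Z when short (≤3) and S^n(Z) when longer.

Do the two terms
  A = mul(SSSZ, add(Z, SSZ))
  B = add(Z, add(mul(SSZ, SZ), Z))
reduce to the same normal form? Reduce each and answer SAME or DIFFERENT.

Answer: DIFFERENT — A ⇓ S^6(Z), B ⇓ SSZ

Reduction:
Term A:
  start: mul(SSSZ, add(Z, SSZ))
  [1] add(add(Z, SSZ), mul(SSZ, add(Z, SSZ)))
  [2] add(SSZ, mul(SSZ, add(Z, SSZ)))
  [3] S(add(SZ, mul(SSZ, add(Z, SSZ))))
  [4] S(S(add(Z, mul(SSZ, add(Z, SSZ)))))
  [5] S(S(mul(SSZ, add(Z, SSZ))))
  [6] S(S(add(add(Z, SSZ), mul(SZ, add(Z, SSZ)))))
  [7] S(S(add(SSZ, mul(SZ, add(Z, SSZ)))))
  [8] S(S(S(add(SZ, mul(SZ, add(Z, SSZ))))))
  [9] S(S(S(S(add(Z, mul(SZ, add(Z, SSZ)))))))
  [10] S(S(S(S(mul(SZ, add(Z, SSZ))))))
  [11] S(S(S(S(add(add(Z, SSZ), mul(Z, add(Z, SSZ)))))))
  [12] S(S(S(S(add(SSZ, mul(Z, add(Z, SSZ)))))))
  [13] S(S(S(S(S(add(SZ, mul(Z, add(Z, SSZ))))))))
  [14] S(S(S(S(S(S(add(Z, mul(Z, add(Z, SSZ)))))))))
  [15] S(S(S(S(S(S(mul(Z, add(Z, SSZ))))))))
  [16] S^6(Z)

Term B:
  start: add(Z, add(mul(SSZ, SZ), Z))
  [1] add(mul(SSZ, SZ), Z)
  [2] add(add(SZ, mul(SZ, SZ)), Z)
  [3] add(S(add(Z, mul(SZ, SZ))), Z)
  [4] S(add(add(Z, mul(SZ, SZ)), Z))
  [5] S(add(mul(SZ, SZ), Z))
  [6] S(add(add(SZ, mul(Z, SZ)), Z))
  [7] S(add(S(add(Z, mul(Z, SZ))), Z))
  [8] S(S(add(add(Z, mul(Z, SZ)), Z)))
  [9] S(S(add(mul(Z, SZ), Z)))
  [10] S(S(add(Z, Z)))
  [11] SSZ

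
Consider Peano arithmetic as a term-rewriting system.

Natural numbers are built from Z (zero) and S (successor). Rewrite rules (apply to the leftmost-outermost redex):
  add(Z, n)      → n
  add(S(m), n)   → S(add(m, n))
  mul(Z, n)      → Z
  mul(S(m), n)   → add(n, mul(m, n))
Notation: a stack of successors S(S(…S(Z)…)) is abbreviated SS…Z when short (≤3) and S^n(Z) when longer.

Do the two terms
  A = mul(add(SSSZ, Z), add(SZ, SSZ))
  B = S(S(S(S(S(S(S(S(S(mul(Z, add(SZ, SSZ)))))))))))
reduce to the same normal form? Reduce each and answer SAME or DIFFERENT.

Term A:
  start: mul(add(SSSZ, Z), add(SZ, SSZ))
  [1] mul(S(add(SSZ, Z)), add(SZ, SSZ))
  [2] add(add(SZ, SSZ), mul(add(SSZ, Z), add(SZ, SSZ)))
  [3] add(S(add(Z, SSZ)), mul(add(SSZ, Z), add(SZ, SSZ)))
  [4] S(add(add(Z, SSZ), mul(add(SSZ, Z), add(SZ, SSZ))))
  [5] S(add(SSZ, mul(add(SSZ, Z), add(SZ, SSZ))))
  [6] S(S(add(SZ, mul(add(SSZ, Z), add(SZ, SSZ)))))
  [7] S(S(S(add(Z, mul(add(SSZ, Z), add(SZ, SSZ))))))
  [8] S(S(S(mul(add(SSZ, Z), add(SZ, SSZ)))))
  [9] S(S(S(mul(S(add(SZ, Z)), add(SZ, SSZ)))))
  [10] S(S(S(add(add(SZ, SSZ), mul(add(SZ, Z), add(SZ, SSZ))))))
  [11] S(S(S(add(S(add(Z, SSZ)), mul(add(SZ, Z), add(SZ, SSZ))))))
  [12] S(S(S(S(add(add(Z, SSZ), mul(add(SZ, Z), add(SZ, SSZ)))))))
  [13] S(S(S(S(add(SSZ, mul(add(SZ, Z), add(SZ, SSZ)))))))
  [14] S(S(S(S(S(add(SZ, mul(add(SZ, Z), add(SZ, SSZ))))))))
  [15] S(S(S(S(S(S(add(Z, mul(add(SZ, Z), add(SZ, SSZ)))))))))
  [16] S(S(S(S(S(S(mul(add(SZ, Z), add(SZ, SSZ))))))))
  [17] S(S(S(S(S(S(mul(S(add(Z, Z)), add(SZ, SSZ))))))))
  [18] S(S(S(S(S(S(add(add(SZ, SSZ), mul(add(Z, Z), add(SZ, SSZ)))))))))
  [19] S(S(S(S(S(S(add(S(add(Z, SSZ)), mul(add(Z, Z), add(SZ, SSZ)))))))))
  [20] S(S(S(S(S(S(S(add(add(Z, SSZ), mul(add(Z, Z), add(SZ, SSZ))))))))))
  [21] S(S(S(S(S(S(S(add(SSZ, mul(add(Z, Z), add(SZ, SSZ))))))))))
  [22] S(S(S(S(S(S(S(S(add(SZ, mul(add(Z, Z), add(SZ, SSZ)))))))))))
  [23] S(S(S(S(S(S(S(S(S(add(Z, mul(add(Z, Z), add(SZ, SSZ))))))))))))
  [24] S(S(S(S(S(S(S(S(S(mul(add(Z, Z), add(SZ, SSZ)))))))))))
  [25] S(S(S(S(S(S(S(S(S(mul(Z, add(SZ, SSZ)))))))))))
  [26] S^9(Z)

Term B:
  start: S(S(S(S(S(S(S(S(S(mul(Z, add(SZ, SSZ)))))))))))
  [1] S^9(Z)

Answer: SAME — A ⇓ S^9(Z), B ⇓ S^9(Z)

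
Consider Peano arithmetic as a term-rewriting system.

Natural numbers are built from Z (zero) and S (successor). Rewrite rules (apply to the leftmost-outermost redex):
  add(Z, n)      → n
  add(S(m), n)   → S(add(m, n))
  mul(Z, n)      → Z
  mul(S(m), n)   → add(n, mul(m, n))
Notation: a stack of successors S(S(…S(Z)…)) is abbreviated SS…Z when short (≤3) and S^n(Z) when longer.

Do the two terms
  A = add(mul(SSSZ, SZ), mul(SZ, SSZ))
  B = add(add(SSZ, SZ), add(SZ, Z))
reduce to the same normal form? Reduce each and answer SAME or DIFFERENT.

Term A:
  start: add(mul(SSSZ, SZ), mul(SZ, SSZ))
  [1] add(add(SZ, mul(SSZ, SZ)), mul(SZ, SSZ))
  [2] add(S(add(Z, mul(SSZ, SZ))), mul(SZ, SSZ))
  [3] S(add(add(Z, mul(SSZ, SZ)), mul(SZ, SSZ)))
  [4] S(add(mul(SSZ, SZ), mul(SZ, SSZ)))
  [5] S(add(add(SZ, mul(SZ, SZ)), mul(SZ, SSZ)))
  [6] S(add(S(add(Z, mul(SZ, SZ))), mul(SZ, SSZ)))
  [7] S(S(add(add(Z, mul(SZ, SZ)), mul(SZ, SSZ))))
  [8] S(S(add(mul(SZ, SZ), mul(SZ, SSZ))))
  [9] S(S(add(add(SZ, mul(Z, SZ)), mul(SZ, SSZ))))
  [10] S(S(add(S(add(Z, mul(Z, SZ))), mul(SZ, SSZ))))
  [11] S(S(S(add(add(Z, mul(Z, SZ)), mul(SZ, SSZ)))))
  [12] S(S(S(add(mul(Z, SZ), mul(SZ, SSZ)))))
  [13] S(S(S(add(Z, mul(SZ, SSZ)))))
  [14] S(S(S(mul(SZ, SSZ))))
  [15] S(S(S(add(SSZ, mul(Z, SSZ)))))
  [16] S(S(S(S(add(SZ, mul(Z, SSZ))))))
  [17] S(S(S(S(S(add(Z, mul(Z, SSZ)))))))
  [18] S(S(S(S(S(mul(Z, SSZ))))))
  [19] S^5(Z)

Term B:
  start: add(add(SSZ, SZ), add(SZ, Z))
  [1] add(S(add(SZ, SZ)), add(SZ, Z))
  [2] S(add(add(SZ, SZ), add(SZ, Z)))
  [3] S(add(S(add(Z, SZ)), add(SZ, Z)))
  [4] S(S(add(add(Z, SZ), add(SZ, Z))))
  [5] S(S(add(SZ, add(SZ, Z))))
  [6] S(S(S(add(Z, add(SZ, Z)))))
  [7] S(S(S(add(SZ, Z))))
  [8] S(S(S(S(add(Z, Z)))))
  [9] S^4(Z)

Answer: DIFFERENT — A ⇓ S^5(Z), B ⇓ S^4(Z)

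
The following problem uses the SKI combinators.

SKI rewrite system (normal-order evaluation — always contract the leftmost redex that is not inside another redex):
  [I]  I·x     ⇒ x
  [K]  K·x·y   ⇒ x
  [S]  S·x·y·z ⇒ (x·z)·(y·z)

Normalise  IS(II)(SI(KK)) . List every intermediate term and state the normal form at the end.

  start: IS(II)(SI(KK))
  →1  S(II)(SI(KK))
  →2  SI(SI(KK))

Answer: normal form = SI(SI(KK))  (in 2 steps)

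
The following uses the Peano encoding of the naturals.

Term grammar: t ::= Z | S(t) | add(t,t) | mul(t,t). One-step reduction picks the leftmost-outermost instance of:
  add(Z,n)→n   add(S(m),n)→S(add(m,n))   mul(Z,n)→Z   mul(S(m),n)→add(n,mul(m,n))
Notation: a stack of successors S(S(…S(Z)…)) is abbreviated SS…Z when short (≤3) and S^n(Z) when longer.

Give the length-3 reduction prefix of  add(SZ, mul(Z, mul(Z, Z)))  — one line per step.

  start: add(SZ, mul(Z, mul(Z, Z)))
  [1] S(add(Z, mul(Z, mul(Z, Z))))
  [2] S(mul(Z, mul(Z, Z)))
  [3] SZ

Answer: after 3 steps: SZ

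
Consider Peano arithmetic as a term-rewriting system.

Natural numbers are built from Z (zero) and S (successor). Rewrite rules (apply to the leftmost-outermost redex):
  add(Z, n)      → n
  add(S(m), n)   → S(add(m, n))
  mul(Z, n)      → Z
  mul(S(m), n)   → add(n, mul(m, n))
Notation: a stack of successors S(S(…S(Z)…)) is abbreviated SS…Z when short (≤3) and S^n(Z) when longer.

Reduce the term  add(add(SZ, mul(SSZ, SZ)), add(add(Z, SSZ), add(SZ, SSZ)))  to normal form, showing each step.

Answer: normal form = S^8(Z)  (in 19 steps)

Derivation:
  start: add(add(SZ, mul(SSZ, SZ)), add(add(Z, SSZ), add(SZ, SSZ)))
  step 1: add(S(add(Z, mul(SSZ, SZ))), add(add(Z, SSZ), add(SZ, SSZ)))
  step 2: S(add(add(Z, mul(SSZ, SZ)), add(add(Z, SSZ), add(SZ, SSZ))))
  step 3: S(add(mul(SSZ, SZ), add(add(Z, SSZ), add(SZ, SSZ))))
  step 4: S(add(add(SZ, mul(SZ, SZ)), add(add(Z, SSZ), add(SZ, SSZ))))
  step 5: S(add(S(add(Z, mul(SZ, SZ))), add(add(Z, SSZ), add(SZ, SSZ))))
  step 6: S(S(add(add(Z, mul(SZ, SZ)), add(add(Z, SSZ), add(SZ, SSZ)))))
  step 7: S(S(add(mul(SZ, SZ), add(add(Z, SSZ), add(SZ, SSZ)))))
  step 8: S(S(add(add(SZ, mul(Z, SZ)), add(add(Z, SSZ), add(SZ, SSZ)))))
  step 9: S(S(add(S(add(Z, mul(Z, SZ))), add(add(Z, SSZ), add(SZ, SSZ)))))
  step 10: S(S(S(add(add(Z, mul(Z, SZ)), add(add(Z, SSZ), add(SZ, SSZ))))))
  step 11: S(S(S(add(mul(Z, SZ), add(add(Z, SSZ), add(SZ, SSZ))))))
  step 12: S(S(S(add(Z, add(add(Z, SSZ), add(SZ, SSZ))))))
  step 13: S(S(S(add(add(Z, SSZ), add(SZ, SSZ)))))
  step 14: S(S(S(add(SSZ, add(SZ, SSZ)))))
  step 15: S(S(S(S(add(SZ, add(SZ, SSZ))))))
  step 16: S(S(S(S(S(add(Z, add(SZ, SSZ)))))))
  step 17: S(S(S(S(S(add(SZ, SSZ))))))
  step 18: S(S(S(S(S(S(add(Z, SSZ)))))))
  step 19: S^8(Z)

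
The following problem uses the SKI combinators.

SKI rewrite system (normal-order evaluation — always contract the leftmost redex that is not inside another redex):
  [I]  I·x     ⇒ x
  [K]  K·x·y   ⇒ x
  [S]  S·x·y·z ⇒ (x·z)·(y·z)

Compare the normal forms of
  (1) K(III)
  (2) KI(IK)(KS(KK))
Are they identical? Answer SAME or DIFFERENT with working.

Answer: DIFFERENT — A ⇓ KI, B ⇓ S

Derivation:
Term A:
  start: K(III)
  [1] K(II)
  [2] KI

Term B:
  start: KI(IK)(KS(KK))
  [1] I(KS(KK))
  [2] KS(KK)
  [3] S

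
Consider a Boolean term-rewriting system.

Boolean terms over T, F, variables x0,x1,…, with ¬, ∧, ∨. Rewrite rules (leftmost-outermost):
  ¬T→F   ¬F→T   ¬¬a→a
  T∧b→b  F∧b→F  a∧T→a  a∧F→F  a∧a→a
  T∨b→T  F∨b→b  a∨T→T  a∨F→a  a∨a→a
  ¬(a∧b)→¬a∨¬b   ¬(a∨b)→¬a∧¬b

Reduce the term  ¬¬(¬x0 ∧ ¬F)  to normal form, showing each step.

  start: ¬¬(¬x0 ∧ ¬F)
  step 1: ¬x0 ∧ ¬F
  step 2: ¬x0 ∧ T
  step 3: ¬x0

Answer: normal form = ¬x0  (in 3 steps)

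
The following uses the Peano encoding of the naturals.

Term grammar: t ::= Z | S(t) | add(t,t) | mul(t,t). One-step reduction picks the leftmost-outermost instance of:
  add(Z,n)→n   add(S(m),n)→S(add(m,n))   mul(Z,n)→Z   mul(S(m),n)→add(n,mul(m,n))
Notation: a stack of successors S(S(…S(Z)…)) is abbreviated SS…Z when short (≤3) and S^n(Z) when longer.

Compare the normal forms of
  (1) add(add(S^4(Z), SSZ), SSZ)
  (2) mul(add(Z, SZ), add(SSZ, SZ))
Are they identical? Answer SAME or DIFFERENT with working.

Answer: DIFFERENT — A ⇓ S^8(Z), B ⇓ SSSZ

Derivation:
Term A:
  start: add(add(S^4(Z), SSZ), SSZ)
  step 1: add(S(add(SSSZ, SSZ)), SSZ)
  step 2: S(add(add(SSSZ, SSZ), SSZ))
  step 3: S(add(S(add(SSZ, SSZ)), SSZ))
  step 4: S(S(add(add(SSZ, SSZ), SSZ)))
  step 5: S(S(add(S(add(SZ, SSZ)), SSZ)))
  step 6: S(S(S(add(add(SZ, SSZ), SSZ))))
  step 7: S(S(S(add(S(add(Z, SSZ)), SSZ))))
  step 8: S(S(S(S(add(add(Z, SSZ), SSZ)))))
  step 9: S(S(S(S(add(SSZ, SSZ)))))
  step 10: S(S(S(S(S(add(SZ, SSZ))))))
  step 11: S(S(S(S(S(S(add(Z, SSZ)))))))
  step 12: S^8(Z)

Term B:
  start: mul(add(Z, SZ), add(SSZ, SZ))
  step 1: mul(SZ, add(SSZ, SZ))
  step 2: add(add(SSZ, SZ), mul(Z, add(SSZ, SZ)))
  step 3: add(S(add(SZ, SZ)), mul(Z, add(SSZ, SZ)))
  step 4: S(add(add(SZ, SZ), mul(Z, add(SSZ, SZ))))
  step 5: S(add(S(add(Z, SZ)), mul(Z, add(SSZ, SZ))))
  step 6: S(S(add(add(Z, SZ), mul(Z, add(SSZ, SZ)))))
  step 7: S(S(add(SZ, mul(Z, add(SSZ, SZ)))))
  step 8: S(S(S(add(Z, mul(Z, add(SSZ, SZ))))))
  step 9: S(S(S(mul(Z, add(SSZ, SZ)))))
  step 10: SSSZ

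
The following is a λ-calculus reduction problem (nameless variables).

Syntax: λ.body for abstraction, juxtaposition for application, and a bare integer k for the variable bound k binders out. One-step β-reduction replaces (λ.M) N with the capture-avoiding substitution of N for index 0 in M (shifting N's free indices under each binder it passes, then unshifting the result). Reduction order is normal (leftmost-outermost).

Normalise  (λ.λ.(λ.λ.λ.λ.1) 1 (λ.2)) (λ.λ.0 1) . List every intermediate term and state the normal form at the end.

Answer: normal form = λ.λ.λ.1  (in 3 steps)

Derivation:
  start: (λ.λ.(λ.λ.λ.λ.1) 1 (λ.2)) (λ.λ.0 1)
  step 1: λ.(λ.λ.λ.λ.1) (λ.λ.0 1) (λ.λ.λ.0 1)
  step 2: λ.(λ.λ.λ.1) (λ.λ.λ.0 1)
  step 3: λ.λ.λ.1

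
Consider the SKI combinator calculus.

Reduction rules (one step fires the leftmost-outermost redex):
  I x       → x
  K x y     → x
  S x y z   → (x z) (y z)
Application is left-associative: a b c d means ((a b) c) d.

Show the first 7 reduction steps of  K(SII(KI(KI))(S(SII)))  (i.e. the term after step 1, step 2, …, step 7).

Answer: after 7 steps: K(S(SII))

Reduction:
  start: K(SII(KI(KI))(S(SII)))
  [1] K(I(KI(KI))(I(KI(KI)))(S(SII)))
  [2] K(KI(KI)(I(KI(KI)))(S(SII)))
  [3] K(I(I(KI(KI)))(S(SII)))
  [4] K(I(KI(KI))(S(SII)))
  [5] K(KI(KI)(S(SII)))
  [6] K(I(S(SII)))
  [7] K(S(SII))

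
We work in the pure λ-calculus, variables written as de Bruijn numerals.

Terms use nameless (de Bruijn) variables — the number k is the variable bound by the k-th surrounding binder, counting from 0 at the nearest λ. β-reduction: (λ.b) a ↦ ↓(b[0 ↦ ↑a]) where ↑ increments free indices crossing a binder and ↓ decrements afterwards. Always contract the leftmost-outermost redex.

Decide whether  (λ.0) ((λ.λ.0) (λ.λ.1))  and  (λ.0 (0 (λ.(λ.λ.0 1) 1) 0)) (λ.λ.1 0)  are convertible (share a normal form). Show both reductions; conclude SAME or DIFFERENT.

Term A:
  start: (λ.0) ((λ.λ.0) (λ.λ.1))
  →1  (λ.λ.0) (λ.λ.1)
  →2  λ.0

Term B:
  start: (λ.0 (0 (λ.(λ.λ.0 1) 1) 0)) (λ.λ.1 0)
  →1  (λ.λ.1 0) ((λ.λ.1 0) (λ.(λ.λ.0 1) (λ.λ.1 0)) (λ.λ.1 0))
  →2  λ.(λ.λ.1 0) (λ.(λ.λ.0 1) (λ.λ.1 0)) (λ.λ.1 0) 0
  →3  λ.(λ.(λ.(λ.λ.0 1) (λ.λ.1 0)) 0) (λ.λ.1 0) 0
  →4  λ.(λ.(λ.λ.0 1) (λ.λ.1 0)) (λ.λ.1 0) 0
  →5  λ.(λ.λ.0 1) (λ.λ.1 0) 0
  →6  λ.(λ.0 (λ.λ.1 0)) 0
  →7  λ.0 (λ.λ.1 0)

Answer: DIFFERENT — A ⇓ λ.0, B ⇓ λ.0 (λ.λ.1 0)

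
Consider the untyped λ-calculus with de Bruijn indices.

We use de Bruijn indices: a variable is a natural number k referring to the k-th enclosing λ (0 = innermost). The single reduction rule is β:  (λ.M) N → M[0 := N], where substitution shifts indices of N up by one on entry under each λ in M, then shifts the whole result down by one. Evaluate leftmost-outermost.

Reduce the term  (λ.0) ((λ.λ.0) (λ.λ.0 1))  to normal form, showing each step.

Answer: normal form = λ.0  (in 2 steps)

Derivation:
  start: (λ.0) ((λ.λ.0) (λ.λ.0 1))
  →1  (λ.λ.0) (λ.λ.0 1)
  →2  λ.0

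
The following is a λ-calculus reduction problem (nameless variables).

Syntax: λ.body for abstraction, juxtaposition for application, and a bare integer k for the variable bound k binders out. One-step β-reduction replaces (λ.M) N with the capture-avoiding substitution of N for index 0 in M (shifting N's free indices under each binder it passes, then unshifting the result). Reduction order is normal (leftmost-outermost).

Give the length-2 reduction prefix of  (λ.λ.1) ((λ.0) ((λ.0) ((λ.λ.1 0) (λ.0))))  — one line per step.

Answer: after 2 steps: λ.(λ.0) ((λ.λ.1 0) (λ.0))

Working:
  start: (λ.λ.1) ((λ.0) ((λ.0) ((λ.λ.1 0) (λ.0))))
  →1  λ.(λ.0) ((λ.0) ((λ.λ.1 0) (λ.0)))
  →2  λ.(λ.0) ((λ.λ.1 0) (λ.0))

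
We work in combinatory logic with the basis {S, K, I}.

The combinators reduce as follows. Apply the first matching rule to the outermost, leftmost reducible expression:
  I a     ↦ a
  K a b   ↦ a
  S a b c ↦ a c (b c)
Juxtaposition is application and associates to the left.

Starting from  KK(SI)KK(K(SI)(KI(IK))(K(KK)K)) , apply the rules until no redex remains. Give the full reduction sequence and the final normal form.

  start: KK(SI)KK(K(SI)(KI(IK))(K(KK)K))
  step 1: KKK(K(SI)(KI(IK))(K(KK)K))
  step 2: K(K(SI)(KI(IK))(K(KK)K))
  step 3: K(SI(K(KK)K))
  step 4: K(SI(KK))

Answer: normal form = K(SI(KK))  (in 4 steps)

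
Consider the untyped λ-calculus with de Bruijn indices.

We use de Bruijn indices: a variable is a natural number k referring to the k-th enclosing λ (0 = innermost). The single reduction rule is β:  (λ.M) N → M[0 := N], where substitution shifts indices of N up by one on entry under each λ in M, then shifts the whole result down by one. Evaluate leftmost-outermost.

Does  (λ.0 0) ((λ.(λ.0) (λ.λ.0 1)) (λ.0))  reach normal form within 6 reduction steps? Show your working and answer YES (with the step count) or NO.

  start: (λ.0 0) ((λ.(λ.0) (λ.λ.0 1)) (λ.0))
  [1] (λ.(λ.0) (λ.λ.0 1)) (λ.0) ((λ.(λ.0) (λ.λ.0 1)) (λ.0))
  [2] (λ.0) (λ.λ.0 1) ((λ.(λ.0) (λ.λ.0 1)) (λ.0))
  [3] (λ.λ.0 1) ((λ.(λ.0) (λ.λ.0 1)) (λ.0))
  [4] λ.0 ((λ.(λ.0) (λ.λ.0 1)) (λ.0))
  [5] λ.0 ((λ.0) (λ.λ.0 1))
  [6] λ.0 (λ.λ.0 1)

Answer: YES — reaches normal form λ.0 (λ.λ.0 1) in 6 ≤ 6 steps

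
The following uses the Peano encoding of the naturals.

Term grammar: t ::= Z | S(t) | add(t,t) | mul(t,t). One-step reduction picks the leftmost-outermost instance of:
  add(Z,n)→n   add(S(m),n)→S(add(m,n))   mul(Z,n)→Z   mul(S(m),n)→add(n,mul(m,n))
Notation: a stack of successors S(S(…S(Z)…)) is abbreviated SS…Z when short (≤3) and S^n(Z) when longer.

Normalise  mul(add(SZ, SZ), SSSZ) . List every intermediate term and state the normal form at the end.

Answer: normal form = S^6(Z)  (in 13 steps)

Derivation:
  start: mul(add(SZ, SZ), SSSZ)
  step 1: mul(S(add(Z, SZ)), SSSZ)
  step 2: add(SSSZ, mul(add(Z, SZ), SSSZ))
  step 3: S(add(SSZ, mul(add(Z, SZ), SSSZ)))
  step 4: S(S(add(SZ, mul(add(Z, SZ), SSSZ))))
  step 5: S(S(S(add(Z, mul(add(Z, SZ), SSSZ)))))
  step 6: S(S(S(mul(add(Z, SZ), SSSZ))))
  step 7: S(S(S(mul(SZ, SSSZ))))
  step 8: S(S(S(add(SSSZ, mul(Z, SSSZ)))))
  step 9: S(S(S(S(add(SSZ, mul(Z, SSSZ))))))
  step 10: S(S(S(S(S(add(SZ, mul(Z, SSSZ)))))))
  step 11: S(S(S(S(S(S(add(Z, mul(Z, SSSZ))))))))
  step 12: S(S(S(S(S(S(mul(Z, SSSZ)))))))
  step 13: S^6(Z)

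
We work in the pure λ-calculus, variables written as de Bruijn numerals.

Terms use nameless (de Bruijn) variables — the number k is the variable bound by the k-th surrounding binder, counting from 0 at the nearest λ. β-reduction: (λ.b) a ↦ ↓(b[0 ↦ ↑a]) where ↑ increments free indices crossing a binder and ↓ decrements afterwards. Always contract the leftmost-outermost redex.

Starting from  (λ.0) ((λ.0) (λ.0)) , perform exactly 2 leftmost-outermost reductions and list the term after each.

Answer: after 2 steps: λ.0

Derivation:
  start: (λ.0) ((λ.0) (λ.0))
  →1  (λ.0) (λ.0)
  →2  λ.0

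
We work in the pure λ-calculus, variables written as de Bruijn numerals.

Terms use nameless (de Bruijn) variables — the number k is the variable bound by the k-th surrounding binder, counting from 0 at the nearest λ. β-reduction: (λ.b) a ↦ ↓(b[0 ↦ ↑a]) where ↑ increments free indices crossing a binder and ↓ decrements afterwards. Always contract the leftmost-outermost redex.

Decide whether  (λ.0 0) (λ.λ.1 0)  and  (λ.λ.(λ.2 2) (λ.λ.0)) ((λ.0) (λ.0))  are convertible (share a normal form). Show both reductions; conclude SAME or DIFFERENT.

Answer: DIFFERENT — A ⇓ λ.λ.1 0, B ⇓ λ.λ.0

Reduction:
Term A:
  start: (λ.0 0) (λ.λ.1 0)
  [1] (λ.λ.1 0) (λ.λ.1 0)
  [2] λ.(λ.λ.1 0) 0
  [3] λ.λ.1 0

Term B:
  start: (λ.λ.(λ.2 2) (λ.λ.0)) ((λ.0) (λ.0))
  [1] λ.(λ.(λ.0) (λ.0) ((λ.0) (λ.0))) (λ.λ.0)
  [2] λ.(λ.0) (λ.0) ((λ.0) (λ.0))
  [3] λ.(λ.0) ((λ.0) (λ.0))
  [4] λ.(λ.0) (λ.0)
  [5] λ.λ.0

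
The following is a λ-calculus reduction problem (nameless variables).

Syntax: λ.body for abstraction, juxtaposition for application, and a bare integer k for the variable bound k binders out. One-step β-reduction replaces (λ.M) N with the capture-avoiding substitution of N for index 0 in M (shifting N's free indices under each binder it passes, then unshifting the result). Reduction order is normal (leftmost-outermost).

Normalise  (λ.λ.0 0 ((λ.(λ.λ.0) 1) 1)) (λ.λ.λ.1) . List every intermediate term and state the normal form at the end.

Answer: normal form = λ.0 0 (λ.0)  (in 3 steps)

Reduction:
  start: (λ.λ.0 0 ((λ.(λ.λ.0) 1) 1)) (λ.λ.λ.1)
  step 1: λ.0 0 ((λ.(λ.λ.0) 1) (λ.λ.λ.1))
  step 2: λ.0 0 ((λ.λ.0) 0)
  step 3: λ.0 0 (λ.0)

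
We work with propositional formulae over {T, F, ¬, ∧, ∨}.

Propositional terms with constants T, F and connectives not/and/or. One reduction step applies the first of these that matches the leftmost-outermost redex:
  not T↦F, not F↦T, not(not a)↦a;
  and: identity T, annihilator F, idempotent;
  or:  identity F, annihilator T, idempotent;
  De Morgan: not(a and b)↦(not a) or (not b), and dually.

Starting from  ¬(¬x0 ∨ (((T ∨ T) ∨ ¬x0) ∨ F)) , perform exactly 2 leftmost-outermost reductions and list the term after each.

  start: ¬(¬x0 ∨ (((T ∨ T) ∨ ¬x0) ∨ F))
  [1] ¬¬x0 ∧ ¬(((T ∨ T) ∨ ¬x0) ∨ F)
  [2] x0 ∧ ¬(((T ∨ T) ∨ ¬x0) ∨ F)

Answer: after 2 steps: x0 ∧ ¬(((T ∨ T) ∨ ¬x0) ∨ F)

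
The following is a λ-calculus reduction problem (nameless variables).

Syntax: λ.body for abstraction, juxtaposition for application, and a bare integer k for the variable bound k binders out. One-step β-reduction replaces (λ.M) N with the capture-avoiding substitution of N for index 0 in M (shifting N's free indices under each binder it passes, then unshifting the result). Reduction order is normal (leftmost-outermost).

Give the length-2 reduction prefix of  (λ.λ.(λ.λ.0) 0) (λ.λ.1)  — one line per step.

Answer: after 2 steps: λ.λ.0

Derivation:
  start: (λ.λ.(λ.λ.0) 0) (λ.λ.1)
  step 1: λ.(λ.λ.0) 0
  step 2: λ.λ.0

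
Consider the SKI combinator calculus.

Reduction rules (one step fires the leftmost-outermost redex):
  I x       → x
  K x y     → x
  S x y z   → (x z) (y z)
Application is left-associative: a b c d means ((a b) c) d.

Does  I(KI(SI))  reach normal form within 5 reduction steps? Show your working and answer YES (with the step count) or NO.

  start: I(KI(SI))
  step 1: KI(SI)
  step 2: I

Answer: YES — reaches normal form I in 2 ≤ 5 steps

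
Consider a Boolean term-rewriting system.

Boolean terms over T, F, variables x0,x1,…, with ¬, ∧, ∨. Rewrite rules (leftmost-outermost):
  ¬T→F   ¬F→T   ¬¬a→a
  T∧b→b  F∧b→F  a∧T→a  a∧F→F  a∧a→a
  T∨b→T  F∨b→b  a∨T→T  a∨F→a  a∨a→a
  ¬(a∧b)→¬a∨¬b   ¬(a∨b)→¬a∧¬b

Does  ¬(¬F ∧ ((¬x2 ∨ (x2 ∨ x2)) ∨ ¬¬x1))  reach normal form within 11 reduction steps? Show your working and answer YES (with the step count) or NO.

Answer: YES — reaches normal form (x2 ∧ ¬x2) ∧ ¬x1 in 9 ≤ 11 steps

Derivation:
  start: ¬(¬F ∧ ((¬x2 ∨ (x2 ∨ x2)) ∨ ¬¬x1))
  →1  ¬¬F ∨ ¬((¬x2 ∨ (x2 ∨ x2)) ∨ ¬¬x1)
  →2  F ∨ ¬((¬x2 ∨ (x2 ∨ x2)) ∨ ¬¬x1)
  →3  ¬((¬x2 ∨ (x2 ∨ x2)) ∨ ¬¬x1)
  →4  ¬(¬x2 ∨ (x2 ∨ x2)) ∧ ¬¬¬x1
  →5  (¬¬x2 ∧ ¬(x2 ∨ x2)) ∧ ¬¬¬x1
  →6  (x2 ∧ ¬(x2 ∨ x2)) ∧ ¬¬¬x1
  →7  (x2 ∧ (¬x2 ∧ ¬x2)) ∧ ¬¬¬x1
  →8  (x2 ∧ ¬x2) ∧ ¬¬¬x1
  →9  (x2 ∧ ¬x2) ∧ ¬x1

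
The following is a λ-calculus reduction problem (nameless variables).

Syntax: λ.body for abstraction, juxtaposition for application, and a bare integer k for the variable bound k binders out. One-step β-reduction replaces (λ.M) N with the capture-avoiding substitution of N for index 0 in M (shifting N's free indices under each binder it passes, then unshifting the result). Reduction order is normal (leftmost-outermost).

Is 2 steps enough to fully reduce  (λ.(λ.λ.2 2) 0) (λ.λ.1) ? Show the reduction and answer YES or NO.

  start: (λ.(λ.λ.2 2) 0) (λ.λ.1)
  →1  (λ.λ.(λ.λ.1) (λ.λ.1)) (λ.λ.1)
  →2  λ.(λ.λ.1) (λ.λ.1)

Answer: NO — after 2 steps the term is λ.(λ.λ.1) (λ.λ.1), not yet normal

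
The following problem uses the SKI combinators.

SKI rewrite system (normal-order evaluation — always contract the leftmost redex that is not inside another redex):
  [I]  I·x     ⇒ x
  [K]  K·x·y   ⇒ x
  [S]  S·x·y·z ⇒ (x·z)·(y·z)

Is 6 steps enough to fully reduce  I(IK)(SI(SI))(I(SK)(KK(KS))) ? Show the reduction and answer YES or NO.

  start: I(IK)(SI(SI))(I(SK)(KK(KS)))
  →1  IK(SI(SI))(I(SK)(KK(KS)))
  →2  K(SI(SI))(I(SK)(KK(KS)))
  →3  SI(SI)

Answer: YES — reaches normal form SI(SI) in 3 ≤ 6 steps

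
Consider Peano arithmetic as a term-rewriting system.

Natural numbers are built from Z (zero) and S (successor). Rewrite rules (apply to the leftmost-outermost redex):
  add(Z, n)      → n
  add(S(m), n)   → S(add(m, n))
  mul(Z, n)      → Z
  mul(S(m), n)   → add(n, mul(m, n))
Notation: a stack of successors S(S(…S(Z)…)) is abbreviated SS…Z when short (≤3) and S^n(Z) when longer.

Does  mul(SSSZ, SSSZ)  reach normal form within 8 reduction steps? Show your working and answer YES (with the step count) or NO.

Answer: NO — after 8 steps the term is S(S(S(S(S(add(SZ, mul(SZ, SSSZ))))))), not yet normal

Derivation:
  start: mul(SSSZ, SSSZ)
  [1] add(SSSZ, mul(SSZ, SSSZ))
  [2] S(add(SSZ, mul(SSZ, SSSZ)))
  [3] S(S(add(SZ, mul(SSZ, SSSZ))))
  [4] S(S(S(add(Z, mul(SSZ, SSSZ)))))
  [5] S(S(S(mul(SSZ, SSSZ))))
  [6] S(S(S(add(SSSZ, mul(SZ, SSSZ)))))
  [7] S(S(S(S(add(SSZ, mul(SZ, SSSZ))))))
  [8] S(S(S(S(S(add(SZ, mul(SZ, SSSZ)))))))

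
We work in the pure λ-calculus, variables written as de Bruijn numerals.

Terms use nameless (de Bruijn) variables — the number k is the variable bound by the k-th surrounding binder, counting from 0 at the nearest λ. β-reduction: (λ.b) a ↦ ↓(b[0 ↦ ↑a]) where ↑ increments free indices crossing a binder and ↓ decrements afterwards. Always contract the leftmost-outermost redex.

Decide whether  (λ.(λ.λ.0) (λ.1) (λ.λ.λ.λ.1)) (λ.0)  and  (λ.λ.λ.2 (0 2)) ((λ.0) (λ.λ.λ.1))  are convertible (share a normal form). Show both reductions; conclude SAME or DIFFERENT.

Term A:
  start: (λ.(λ.λ.0) (λ.1) (λ.λ.λ.λ.1)) (λ.0)
  step 1: (λ.λ.0) (λ.λ.0) (λ.λ.λ.λ.1)
  step 2: (λ.0) (λ.λ.λ.λ.1)
  step 3: λ.λ.λ.λ.1

Term B:
  start: (λ.λ.λ.2 (0 2)) ((λ.0) (λ.λ.λ.1))
  step 1: λ.λ.(λ.0) (λ.λ.λ.1) (0 ((λ.0) (λ.λ.λ.1)))
  step 2: λ.λ.(λ.λ.λ.1) (0 ((λ.0) (λ.λ.λ.1)))
  step 3: λ.λ.λ.λ.1

Answer: SAME — A ⇓ λ.λ.λ.λ.1, B ⇓ λ.λ.λ.λ.1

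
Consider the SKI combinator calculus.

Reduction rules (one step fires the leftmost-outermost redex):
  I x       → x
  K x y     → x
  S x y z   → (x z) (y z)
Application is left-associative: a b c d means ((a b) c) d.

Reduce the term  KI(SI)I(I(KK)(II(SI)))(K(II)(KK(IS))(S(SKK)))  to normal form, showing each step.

Answer: normal form = K(S(SKK))  (in 8 steps)

Working:
  start: KI(SI)I(I(KK)(II(SI)))(K(II)(KK(IS))(S(SKK)))
  [1] II(I(KK)(II(SI)))(K(II)(KK(IS))(S(SKK)))
  [2] I(I(KK)(II(SI)))(K(II)(KK(IS))(S(SKK)))
  [3] I(KK)(II(SI))(K(II)(KK(IS))(S(SKK)))
  [4] KK(II(SI))(K(II)(KK(IS))(S(SKK)))
  [5] K(K(II)(KK(IS))(S(SKK)))
  [6] K(II(S(SKK)))
  [7] K(I(S(SKK)))
  [8] K(S(SKK))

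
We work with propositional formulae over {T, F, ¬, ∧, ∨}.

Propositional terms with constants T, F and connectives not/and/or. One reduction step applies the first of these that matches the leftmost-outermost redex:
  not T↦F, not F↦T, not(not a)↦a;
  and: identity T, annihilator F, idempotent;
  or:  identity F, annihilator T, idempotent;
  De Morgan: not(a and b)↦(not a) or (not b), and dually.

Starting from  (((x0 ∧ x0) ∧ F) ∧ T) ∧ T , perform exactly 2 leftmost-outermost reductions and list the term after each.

  start: (((x0 ∧ x0) ∧ F) ∧ T) ∧ T
  →1  ((x0 ∧ x0) ∧ F) ∧ T
  →2  (x0 ∧ x0) ∧ F

Answer: after 2 steps: (x0 ∧ x0) ∧ F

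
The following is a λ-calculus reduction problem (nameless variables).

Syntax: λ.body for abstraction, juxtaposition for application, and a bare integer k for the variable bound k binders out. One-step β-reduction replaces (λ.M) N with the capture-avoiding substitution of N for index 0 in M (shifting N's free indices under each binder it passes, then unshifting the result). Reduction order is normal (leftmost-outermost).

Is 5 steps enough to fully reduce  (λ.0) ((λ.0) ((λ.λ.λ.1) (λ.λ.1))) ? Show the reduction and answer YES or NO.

  start: (λ.0) ((λ.0) ((λ.λ.λ.1) (λ.λ.1)))
  step 1: (λ.0) ((λ.λ.λ.1) (λ.λ.1))
  step 2: (λ.λ.λ.1) (λ.λ.1)
  step 3: λ.λ.1

Answer: YES — reaches normal form λ.λ.1 in 3 ≤ 5 steps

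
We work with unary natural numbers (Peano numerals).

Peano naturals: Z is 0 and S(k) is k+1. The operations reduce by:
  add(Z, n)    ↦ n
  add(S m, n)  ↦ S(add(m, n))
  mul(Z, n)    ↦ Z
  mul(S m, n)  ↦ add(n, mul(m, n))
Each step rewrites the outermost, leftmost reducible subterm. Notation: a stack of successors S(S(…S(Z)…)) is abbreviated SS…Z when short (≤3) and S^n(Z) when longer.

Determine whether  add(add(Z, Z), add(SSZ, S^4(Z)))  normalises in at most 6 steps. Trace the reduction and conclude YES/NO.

  start: add(add(Z, Z), add(SSZ, S^4(Z)))
  [1] add(Z, add(SSZ, S^4(Z)))
  [2] add(SSZ, S^4(Z))
  [3] S(add(SZ, S^4(Z)))
  [4] S(S(add(Z, S^4(Z))))
  [5] S^6(Z)

Answer: YES — reaches normal form S^6(Z) in 5 ≤ 6 steps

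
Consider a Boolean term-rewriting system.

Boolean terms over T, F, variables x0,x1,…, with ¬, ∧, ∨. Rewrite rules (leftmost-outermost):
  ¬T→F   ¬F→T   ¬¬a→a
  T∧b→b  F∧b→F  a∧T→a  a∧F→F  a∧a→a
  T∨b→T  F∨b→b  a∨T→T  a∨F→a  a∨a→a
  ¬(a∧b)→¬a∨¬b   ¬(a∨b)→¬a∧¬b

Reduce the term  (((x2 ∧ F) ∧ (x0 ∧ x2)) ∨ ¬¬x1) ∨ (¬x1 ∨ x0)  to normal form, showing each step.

Answer: normal form = x1 ∨ (¬x1 ∨ x0)  (in 4 steps)

Working:
  start: (((x2 ∧ F) ∧ (x0 ∧ x2)) ∨ ¬¬x1) ∨ (¬x1 ∨ x0)
  step 1: ((F ∧ (x0 ∧ x2)) ∨ ¬¬x1) ∨ (¬x1 ∨ x0)
  step 2: (F ∨ ¬¬x1) ∨ (¬x1 ∨ x0)
  step 3: ¬¬x1 ∨ (¬x1 ∨ x0)
  step 4: x1 ∨ (¬x1 ∨ x0)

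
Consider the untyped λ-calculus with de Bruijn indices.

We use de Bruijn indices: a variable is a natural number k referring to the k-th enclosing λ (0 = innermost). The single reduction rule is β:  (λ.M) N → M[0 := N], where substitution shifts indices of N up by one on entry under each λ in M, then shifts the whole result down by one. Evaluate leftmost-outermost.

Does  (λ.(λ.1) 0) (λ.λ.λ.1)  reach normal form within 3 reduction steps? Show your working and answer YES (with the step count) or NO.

Answer: YES — reaches normal form λ.λ.λ.1 in 2 ≤ 3 steps

Reduction:
  start: (λ.(λ.1) 0) (λ.λ.λ.1)
  [1] (λ.λ.λ.λ.1) (λ.λ.λ.1)
  [2] λ.λ.λ.1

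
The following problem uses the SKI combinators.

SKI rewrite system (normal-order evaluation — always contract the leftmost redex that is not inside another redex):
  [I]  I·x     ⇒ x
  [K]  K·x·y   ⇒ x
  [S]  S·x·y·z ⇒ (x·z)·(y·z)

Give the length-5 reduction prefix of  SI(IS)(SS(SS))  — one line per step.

  start: SI(IS)(SS(SS))
  →1  I(SS(SS))(IS(SS(SS)))
  →2  SS(SS)(IS(SS(SS)))
  →3  S(IS(SS(SS)))(SS(IS(SS(SS))))
  →4  S(S(SS(SS)))(SS(IS(SS(SS))))
  →5  S(S(SS(SS)))(SS(S(SS(SS))))

Answer: after 5 steps: S(S(SS(SS)))(SS(S(SS(SS))))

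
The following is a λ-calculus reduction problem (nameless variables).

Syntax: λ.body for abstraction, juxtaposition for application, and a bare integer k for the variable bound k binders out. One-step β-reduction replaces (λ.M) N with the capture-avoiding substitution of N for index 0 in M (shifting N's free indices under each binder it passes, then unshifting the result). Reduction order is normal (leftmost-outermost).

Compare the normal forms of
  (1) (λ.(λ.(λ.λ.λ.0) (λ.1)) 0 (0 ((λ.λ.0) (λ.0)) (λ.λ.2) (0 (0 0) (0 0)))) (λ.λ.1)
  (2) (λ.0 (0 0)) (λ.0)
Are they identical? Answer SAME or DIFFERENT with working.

Term A:
  start: (λ.(λ.(λ.λ.λ.0) (λ.1)) 0 (0 ((λ.λ.0) (λ.0)) (λ.λ.2) (0 (0 0) (0 0)))) (λ.λ.1)
  [1] (λ.(λ.λ.λ.0) (λ.1)) (λ.λ.1) ((λ.λ.1) ((λ.λ.0) (λ.0)) (λ.λ.λ.λ.1) ((λ.λ.1) ((λ.λ.1) (λ.λ.1)) ((λ.λ.1) (λ.λ.1))))
  [2] (λ.λ.λ.0) (λ.λ.λ.1) ((λ.λ.1) ((λ.λ.0) (λ.0)) (λ.λ.λ.λ.1) ((λ.λ.1) ((λ.λ.1) (λ.λ.1)) ((λ.λ.1) (λ.λ.1))))
  [3] (λ.λ.0) ((λ.λ.1) ((λ.λ.0) (λ.0)) (λ.λ.λ.λ.1) ((λ.λ.1) ((λ.λ.1) (λ.λ.1)) ((λ.λ.1) (λ.λ.1))))
  [4] λ.0

Term B:
  start: (λ.0 (0 0)) (λ.0)
  [1] (λ.0) ((λ.0) (λ.0))
  [2] (λ.0) (λ.0)
  [3] λ.0

Answer: SAME — A ⇓ λ.0, B ⇓ λ.0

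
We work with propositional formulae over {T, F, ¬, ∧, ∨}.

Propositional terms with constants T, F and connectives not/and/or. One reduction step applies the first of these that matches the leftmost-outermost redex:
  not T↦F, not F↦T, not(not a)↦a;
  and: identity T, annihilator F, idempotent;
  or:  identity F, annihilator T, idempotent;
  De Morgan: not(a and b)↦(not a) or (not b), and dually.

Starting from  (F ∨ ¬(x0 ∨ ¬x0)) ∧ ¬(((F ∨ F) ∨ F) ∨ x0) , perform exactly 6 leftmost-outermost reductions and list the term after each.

Answer: after 6 steps: (¬x0 ∧ x0) ∧ (((¬F ∧ ¬F) ∧ ¬F) ∧ ¬x0)

Working:
  start: (F ∨ ¬(x0 ∨ ¬x0)) ∧ ¬(((F ∨ F) ∨ F) ∨ x0)
  [1] ¬(x0 ∨ ¬x0) ∧ ¬(((F ∨ F) ∨ F) ∨ x0)
  [2] (¬x0 ∧ ¬¬x0) ∧ ¬(((F ∨ F) ∨ F) ∨ x0)
  [3] (¬x0 ∧ x0) ∧ ¬(((F ∨ F) ∨ F) ∨ x0)
  [4] (¬x0 ∧ x0) ∧ (¬((F ∨ F) ∨ F) ∧ ¬x0)
  [5] (¬x0 ∧ x0) ∧ ((¬(F ∨ F) ∧ ¬F) ∧ ¬x0)
  [6] (¬x0 ∧ x0) ∧ (((¬F ∧ ¬F) ∧ ¬F) ∧ ¬x0)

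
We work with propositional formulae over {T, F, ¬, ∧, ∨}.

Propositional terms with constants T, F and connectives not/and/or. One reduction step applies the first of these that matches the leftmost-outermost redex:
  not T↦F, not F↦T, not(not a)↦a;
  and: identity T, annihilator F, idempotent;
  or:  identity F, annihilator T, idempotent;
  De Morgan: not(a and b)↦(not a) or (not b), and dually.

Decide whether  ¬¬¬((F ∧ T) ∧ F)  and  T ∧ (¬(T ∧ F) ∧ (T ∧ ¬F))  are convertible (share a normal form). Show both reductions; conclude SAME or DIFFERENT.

Term A:
  start: ¬¬¬((F ∧ T) ∧ F)
  →1  ¬((F ∧ T) ∧ F)
  →2  ¬(F ∧ T) ∨ ¬F
  →3  (¬F ∨ ¬T) ∨ ¬F
  →4  (T ∨ ¬T) ∨ ¬F
  →5  T ∨ ¬F
  →6  T

Term B:
  start: T ∧ (¬(T ∧ F) ∧ (T ∧ ¬F))
  →1  ¬(T ∧ F) ∧ (T ∧ ¬F)
  →2  (¬T ∨ ¬F) ∧ (T ∧ ¬F)
  →3  (F ∨ ¬F) ∧ (T ∧ ¬F)
  →4  ¬F ∧ (T ∧ ¬F)
  →5  T ∧ (T ∧ ¬F)
  →6  T ∧ ¬F
  →7  ¬F
  →8  T

Answer: SAME — A ⇓ T, B ⇓ T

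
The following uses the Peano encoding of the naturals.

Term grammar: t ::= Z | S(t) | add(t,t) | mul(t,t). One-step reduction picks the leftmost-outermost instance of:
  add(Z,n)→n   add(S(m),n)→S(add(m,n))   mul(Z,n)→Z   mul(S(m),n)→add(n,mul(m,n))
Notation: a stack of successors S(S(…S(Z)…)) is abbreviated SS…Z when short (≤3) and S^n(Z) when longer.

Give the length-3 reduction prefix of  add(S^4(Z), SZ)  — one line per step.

  start: add(S^4(Z), SZ)
  →1  S(add(SSSZ, SZ))
  →2  S(S(add(SSZ, SZ)))
  →3  S(S(S(add(SZ, SZ))))

Answer: after 3 steps: S(S(S(add(SZ, SZ))))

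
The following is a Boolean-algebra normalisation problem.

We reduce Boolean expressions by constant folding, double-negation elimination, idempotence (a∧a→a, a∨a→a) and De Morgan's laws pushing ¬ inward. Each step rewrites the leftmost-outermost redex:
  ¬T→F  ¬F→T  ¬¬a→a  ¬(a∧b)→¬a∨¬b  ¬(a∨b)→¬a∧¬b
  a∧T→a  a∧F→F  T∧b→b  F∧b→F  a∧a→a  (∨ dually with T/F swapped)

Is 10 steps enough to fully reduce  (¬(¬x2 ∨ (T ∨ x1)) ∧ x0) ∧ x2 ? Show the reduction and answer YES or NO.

Answer: YES — reaches normal form F in 8 ≤ 10 steps

Reduction:
  start: (¬(¬x2 ∨ (T ∨ x1)) ∧ x0) ∧ x2
  →1  ((¬¬x2 ∧ ¬(T ∨ x1)) ∧ x0) ∧ x2
  →2  ((x2 ∧ ¬(T ∨ x1)) ∧ x0) ∧ x2
  →3  ((x2 ∧ (¬T ∧ ¬x1)) ∧ x0) ∧ x2
  →4  ((x2 ∧ (F ∧ ¬x1)) ∧ x0) ∧ x2
  →5  ((x2 ∧ F) ∧ x0) ∧ x2
  →6  (F ∧ x0) ∧ x2
  →7  F ∧ x2
  →8  F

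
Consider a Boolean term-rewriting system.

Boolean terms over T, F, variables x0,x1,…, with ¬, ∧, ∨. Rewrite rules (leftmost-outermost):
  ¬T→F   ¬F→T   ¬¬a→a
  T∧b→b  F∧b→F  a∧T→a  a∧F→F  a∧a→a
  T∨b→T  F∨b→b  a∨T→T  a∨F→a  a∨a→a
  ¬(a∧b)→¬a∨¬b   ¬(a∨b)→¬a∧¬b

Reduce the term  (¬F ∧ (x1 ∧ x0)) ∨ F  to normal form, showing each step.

  start: (¬F ∧ (x1 ∧ x0)) ∨ F
  →1  ¬F ∧ (x1 ∧ x0)
  →2  T ∧ (x1 ∧ x0)
  →3  x1 ∧ x0

Answer: normal form = x1 ∧ x0  (in 3 steps)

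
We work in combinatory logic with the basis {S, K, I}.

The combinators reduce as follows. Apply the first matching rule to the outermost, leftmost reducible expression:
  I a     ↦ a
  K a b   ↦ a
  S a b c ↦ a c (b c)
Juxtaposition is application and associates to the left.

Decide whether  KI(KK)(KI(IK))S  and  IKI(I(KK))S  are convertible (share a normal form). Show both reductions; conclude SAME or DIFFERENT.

Term A:
  start: KI(KK)(KI(IK))S
  [1] I(KI(IK))S
  [2] KI(IK)S
  [3] IS
  [4] S

Term B:
  start: IKI(I(KK))S
  [1] KI(I(KK))S
  [2] IS
  [3] S

Answer: SAME — A ⇓ S, B ⇓ S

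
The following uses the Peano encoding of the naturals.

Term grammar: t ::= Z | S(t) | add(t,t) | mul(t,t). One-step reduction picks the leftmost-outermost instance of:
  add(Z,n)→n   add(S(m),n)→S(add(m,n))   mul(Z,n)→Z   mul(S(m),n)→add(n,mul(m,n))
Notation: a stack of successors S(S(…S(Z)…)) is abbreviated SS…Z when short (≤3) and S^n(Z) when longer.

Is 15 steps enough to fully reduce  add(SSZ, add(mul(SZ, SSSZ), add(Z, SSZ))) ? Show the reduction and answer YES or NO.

Answer: YES — reaches normal form S^7(Z) in 14 ≤ 15 steps

Reduction:
  start: add(SSZ, add(mul(SZ, SSSZ), add(Z, SSZ)))
  step 1: S(add(SZ, add(mul(SZ, SSSZ), add(Z, SSZ))))
  step 2: S(S(add(Z, add(mul(SZ, SSSZ), add(Z, SSZ)))))
  step 3: S(S(add(mul(SZ, SSSZ), add(Z, SSZ))))
  step 4: S(S(add(add(SSSZ, mul(Z, SSSZ)), add(Z, SSZ))))
  step 5: S(S(add(S(add(SSZ, mul(Z, SSSZ))), add(Z, SSZ))))
  step 6: S(S(S(add(add(SSZ, mul(Z, SSSZ)), add(Z, SSZ)))))
  step 7: S(S(S(add(S(add(SZ, mul(Z, SSSZ))), add(Z, SSZ)))))
  step 8: S(S(S(S(add(add(SZ, mul(Z, SSSZ)), add(Z, SSZ))))))
  step 9: S(S(S(S(add(S(add(Z, mul(Z, SSSZ))), add(Z, SSZ))))))
  step 10: S(S(S(S(S(add(add(Z, mul(Z, SSSZ)), add(Z, SSZ)))))))
  step 11: S(S(S(S(S(add(mul(Z, SSSZ), add(Z, SSZ)))))))
  step 12: S(S(S(S(S(add(Z, add(Z, SSZ)))))))
  step 13: S(S(S(S(S(add(Z, SSZ))))))
  step 14: S^7(Z)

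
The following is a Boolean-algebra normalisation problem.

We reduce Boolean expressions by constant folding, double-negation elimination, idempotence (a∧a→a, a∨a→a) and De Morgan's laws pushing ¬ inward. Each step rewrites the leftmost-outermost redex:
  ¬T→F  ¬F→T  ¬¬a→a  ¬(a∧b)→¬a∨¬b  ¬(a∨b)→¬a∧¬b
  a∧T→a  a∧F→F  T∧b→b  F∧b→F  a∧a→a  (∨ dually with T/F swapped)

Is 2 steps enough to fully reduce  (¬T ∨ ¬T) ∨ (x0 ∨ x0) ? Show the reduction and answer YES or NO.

  start: (¬T ∨ ¬T) ∨ (x0 ∨ x0)
  →1  ¬T ∨ (x0 ∨ x0)
  →2  F ∨ (x0 ∨ x0)

Answer: NO — after 2 steps the term is F ∨ (x0 ∨ x0), not yet normal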